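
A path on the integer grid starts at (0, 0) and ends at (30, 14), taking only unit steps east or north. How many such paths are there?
Number of paths = 114955808528

A monotone lattice path from (0, 0) to (30, 14) consists of 30 east steps and 14 north steps in some order, so it is determined by which 30 of the 44 steps are east. The count is C(44, 30) = 114955808528.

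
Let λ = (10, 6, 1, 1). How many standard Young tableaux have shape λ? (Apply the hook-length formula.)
# SYT of shape (10, 6, 1, 1) = 353430

Hook-length formula: f^λ = n! / Π hook(c), product over all cells c of the Young diagram. For λ = (10, 6, 1, 1), n = 18 boxes. Hook lengths by row (left-to-right, top-to-bottom): [13, 10, 9, 8, 7, 6, 4, 3, 2, 1]; [8, 5, 4, 3, 2, 1]; [2]; [1]. Product of hooks = 18114969600. So f^λ = 18! / 18114969600 = 6402373705728000 / 18114969600 = 353430.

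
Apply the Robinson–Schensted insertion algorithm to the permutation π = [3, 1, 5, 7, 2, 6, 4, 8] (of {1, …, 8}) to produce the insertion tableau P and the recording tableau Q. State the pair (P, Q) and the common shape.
P = [1, 2, 4, 8] / [3, 5, 6] / [7];  Q = [1, 3, 4, 8] / [2, 5, 6] / [7];  common shape = (4, 3, 1)

Row-insert the values π_1, π_2, … into P one at a time, bumping the leftmost entry strictly greater than the inserted value down to the next row. The recording tableau Q records, in position (i, j), the step at which that cell was added to P.
  Insert 3 (step 1): P = [3];  Q = [1]
  Insert 1 (step 2): P = [1] / [3];  Q = [1] / [2]
  Insert 5 (step 3): P = [1, 5] / [3];  Q = [1, 3] / [2]
  Insert 7 (step 4): P = [1, 5, 7] / [3];  Q = [1, 3, 4] / [2]
  Insert 2 (step 5): P = [1, 2, 7] / [3, 5];  Q = [1, 3, 4] / [2, 5]
  Insert 6 (step 6): P = [1, 2, 6] / [3, 5, 7];  Q = [1, 3, 4] / [2, 5, 6]
  Insert 4 (step 7): P = [1, 2, 4] / [3, 5, 6] / [7];  Q = [1, 3, 4] / [2, 5, 6] / [7]
  Insert 8 (step 8): P = [1, 2, 4, 8] / [3, 5, 6] / [7];  Q = [1, 3, 4, 8] / [2, 5, 6] / [7]
Final shape: (4, 3, 1).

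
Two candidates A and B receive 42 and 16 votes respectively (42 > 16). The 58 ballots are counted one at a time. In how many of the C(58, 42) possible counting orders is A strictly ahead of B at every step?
Strict-lead orderings = 35844219876465

Total orderings of the 58 votes with 42 for A: C(58, 42) = 79960182801345. By the Bertrand ballot formula (Cycle Lemma / reflection principle), the number of orderings in which A is strictly ahead of B throughout is (p − q)/(p + q) · C(p + q, p) = (42 − 16)/(42 + 16) · 79960182801345 = 35844219876465.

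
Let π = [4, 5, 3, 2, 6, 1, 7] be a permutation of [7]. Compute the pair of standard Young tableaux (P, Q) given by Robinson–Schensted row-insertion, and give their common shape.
P = [1, 5, 6, 7] / [2] / [3] / [4];  Q = [1, 2, 5, 7] / [3] / [4] / [6];  common shape = (4, 1, 1, 1)

Row-insert the values π_1, π_2, … into P one at a time, bumping the leftmost entry strictly greater than the inserted value down to the next row. The recording tableau Q records, in position (i, j), the step at which that cell was added to P.
  Insert 4 (step 1): P = [4];  Q = [1]
  Insert 5 (step 2): P = [4, 5];  Q = [1, 2]
  Insert 3 (step 3): P = [3, 5] / [4];  Q = [1, 2] / [3]
  Insert 2 (step 4): P = [2, 5] / [3] / [4];  Q = [1, 2] / [3] / [4]
  Insert 6 (step 5): P = [2, 5, 6] / [3] / [4];  Q = [1, 2, 5] / [3] / [4]
  Insert 1 (step 6): P = [1, 5, 6] / [2] / [3] / [4];  Q = [1, 2, 5] / [3] / [4] / [6]
  Insert 7 (step 7): P = [1, 5, 6, 7] / [2] / [3] / [4];  Q = [1, 2, 5, 7] / [3] / [4] / [6]
Final shape: (4, 1, 1, 1).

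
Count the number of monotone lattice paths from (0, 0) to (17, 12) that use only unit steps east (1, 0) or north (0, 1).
Number of paths = 51895935

A monotone lattice path from (0, 0) to (17, 12) consists of 17 east steps and 12 north steps in some order, so it is determined by which 17 of the 29 steps are east. The count is C(29, 17) = 51895935.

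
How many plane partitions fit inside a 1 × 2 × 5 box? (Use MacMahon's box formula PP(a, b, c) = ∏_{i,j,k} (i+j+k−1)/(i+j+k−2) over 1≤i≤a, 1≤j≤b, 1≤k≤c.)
PP(1, 2, 5) = 21

Evaluate the triple product over i = 1..1, j = 1..2, k = 1..5. The factors are (2/1) · (3/2) · (4/3) · (5/4) · (6/5) · (3/2) · (4/3) · (5/4) · … (10 factors total). The numerators and denominators telescope so the product is an integer; carrying out the multiplication exactly gives PP(1, 2, 5) = 21.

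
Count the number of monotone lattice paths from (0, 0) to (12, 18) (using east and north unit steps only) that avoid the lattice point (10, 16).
Number of paths = 54622815

Total paths from (0, 0) to (12, 18): C(30, 12) = 86493225. Paths through (10, 16): (paths (0, 0) → (10, 16)) × (paths (10, 16) → (12, 18)) = C(26, 10) · C(4, 2) = 5311735 · 6 = 31870410. Avoidance count = 86493225 − 31870410 = 54622815.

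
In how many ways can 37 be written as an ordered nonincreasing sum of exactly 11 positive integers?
p(37, 11 parts) = 1930

Partitions of n into exactly k parts are in bijection with partitions of n − k into at most k parts (subtract 1 from each part). So p(37, exactly 11) = p(26, parts ≤ 11). Computing via the recurrence p(m, j) = p(m, j−1) + p(m−j, j) gives 1930.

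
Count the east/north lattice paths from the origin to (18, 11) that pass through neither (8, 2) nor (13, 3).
Number of paths = 30067050

Inclusion–exclusion. Total paths: C(29, 18) = 34597290. Through P₁: C(10, 8)·C(19, 10) = 4157010. Through P₂: C(16, 13)·C(13, 5) = 720720. Since P₁ is strictly southwest of P₂, a monotone path through both must visit P₁ then P₂; paths through both = C(10, 8)·C(6, 5)·C(13, 5) = 347490. Avoid both = 34597290 − 4157010 − 720720 + 347490 = 30067050.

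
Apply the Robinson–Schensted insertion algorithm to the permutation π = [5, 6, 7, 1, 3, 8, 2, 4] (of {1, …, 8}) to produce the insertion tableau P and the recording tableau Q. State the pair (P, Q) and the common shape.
P = [1, 2, 4, 8] / [3, 6, 7] / [5];  Q = [1, 2, 3, 6] / [4, 5, 8] / [7];  common shape = (4, 3, 1)

Row-insert the values π_1, π_2, … into P one at a time, bumping the leftmost entry strictly greater than the inserted value down to the next row. The recording tableau Q records, in position (i, j), the step at which that cell was added to P.
  Insert 5 (step 1): P = [5];  Q = [1]
  Insert 6 (step 2): P = [5, 6];  Q = [1, 2]
  Insert 7 (step 3): P = [5, 6, 7];  Q = [1, 2, 3]
  Insert 1 (step 4): P = [1, 6, 7] / [5];  Q = [1, 2, 3] / [4]
  Insert 3 (step 5): P = [1, 3, 7] / [5, 6];  Q = [1, 2, 3] / [4, 5]
  Insert 8 (step 6): P = [1, 3, 7, 8] / [5, 6];  Q = [1, 2, 3, 6] / [4, 5]
  Insert 2 (step 7): P = [1, 2, 7, 8] / [3, 6] / [5];  Q = [1, 2, 3, 6] / [4, 5] / [7]
  Insert 4 (step 8): P = [1, 2, 4, 8] / [3, 6, 7] / [5];  Q = [1, 2, 3, 6] / [4, 5, 8] / [7]
Final shape: (4, 3, 1).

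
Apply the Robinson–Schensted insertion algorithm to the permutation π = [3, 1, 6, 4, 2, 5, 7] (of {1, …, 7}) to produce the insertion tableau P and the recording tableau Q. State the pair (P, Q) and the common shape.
P = [1, 2, 5, 7] / [3, 4] / [6];  Q = [1, 3, 6, 7] / [2, 4] / [5];  common shape = (4, 2, 1)

Row-insert the values π_1, π_2, … into P one at a time, bumping the leftmost entry strictly greater than the inserted value down to the next row. The recording tableau Q records, in position (i, j), the step at which that cell was added to P.
  Insert 3 (step 1): P = [3];  Q = [1]
  Insert 1 (step 2): P = [1] / [3];  Q = [1] / [2]
  Insert 6 (step 3): P = [1, 6] / [3];  Q = [1, 3] / [2]
  Insert 4 (step 4): P = [1, 4] / [3, 6];  Q = [1, 3] / [2, 4]
  Insert 2 (step 5): P = [1, 2] / [3, 4] / [6];  Q = [1, 3] / [2, 4] / [5]
  Insert 5 (step 6): P = [1, 2, 5] / [3, 4] / [6];  Q = [1, 3, 6] / [2, 4] / [5]
  Insert 7 (step 7): P = [1, 2, 5, 7] / [3, 4] / [6];  Q = [1, 3, 6, 7] / [2, 4] / [5]
Final shape: (4, 2, 1).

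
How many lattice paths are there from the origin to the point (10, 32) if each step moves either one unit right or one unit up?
Number of paths = 1471442973

A monotone lattice path from (0, 0) to (10, 32) consists of 10 east steps and 32 north steps in some order, so it is determined by which 10 of the 42 steps are east. The count is C(42, 10) = 1471442973.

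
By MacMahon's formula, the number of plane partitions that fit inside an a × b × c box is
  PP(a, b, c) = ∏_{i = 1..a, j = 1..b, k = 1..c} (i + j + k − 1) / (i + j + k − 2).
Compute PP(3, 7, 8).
PP(3, 7, 8) = 4971151900

Evaluate the triple product over i = 1..3, j = 1..7, k = 1..8. The factors are (2/1) · (3/2) · (4/3) · (5/4) · (6/5) · (7/6) · (8/7) · (9/8) · … (168 factors total). The numerators and denominators telescope so the product is an integer; carrying out the multiplication exactly gives PP(3, 7, 8) = 4971151900.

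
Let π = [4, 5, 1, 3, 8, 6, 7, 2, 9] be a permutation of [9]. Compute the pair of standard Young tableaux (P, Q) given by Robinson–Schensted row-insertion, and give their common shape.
P = [1, 2, 6, 7, 9] / [3, 5, 8] / [4];  Q = [1, 2, 5, 7, 9] / [3, 4, 6] / [8];  common shape = (5, 3, 1)

Row-insert the values π_1, π_2, … into P one at a time, bumping the leftmost entry strictly greater than the inserted value down to the next row. The recording tableau Q records, in position (i, j), the step at which that cell was added to P.
  Insert 4 (step 1): P = [4];  Q = [1]
  Insert 5 (step 2): P = [4, 5];  Q = [1, 2]
  Insert 1 (step 3): P = [1, 5] / [4];  Q = [1, 2] / [3]
  Insert 3 (step 4): P = [1, 3] / [4, 5];  Q = [1, 2] / [3, 4]
  Insert 8 (step 5): P = [1, 3, 8] / [4, 5];  Q = [1, 2, 5] / [3, 4]
  Insert 6 (step 6): P = [1, 3, 6] / [4, 5, 8];  Q = [1, 2, 5] / [3, 4, 6]
  Insert 7 (step 7): P = [1, 3, 6, 7] / [4, 5, 8];  Q = [1, 2, 5, 7] / [3, 4, 6]
  Insert 2 (step 8): P = [1, 2, 6, 7] / [3, 5, 8] / [4];  Q = [1, 2, 5, 7] / [3, 4, 6] / [8]
  Insert 9 (step 9): P = [1, 2, 6, 7, 9] / [3, 5, 8] / [4];  Q = [1, 2, 5, 7, 9] / [3, 4, 6] / [8]
Final shape: (5, 3, 1).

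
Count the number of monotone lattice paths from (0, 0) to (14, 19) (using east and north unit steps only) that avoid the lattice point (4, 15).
Number of paths = 814929324

Total paths from (0, 0) to (14, 19): C(33, 14) = 818809200. Paths through (4, 15): (paths (0, 0) → (4, 15)) × (paths (4, 15) → (14, 19)) = C(19, 4) · C(14, 10) = 3876 · 1001 = 3879876. Avoidance count = 818809200 − 3879876 = 814929324.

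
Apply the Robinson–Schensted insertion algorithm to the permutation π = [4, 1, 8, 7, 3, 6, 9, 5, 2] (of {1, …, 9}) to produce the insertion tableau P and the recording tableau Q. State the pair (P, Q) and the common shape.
P = [1, 2, 5, 9] / [3, 6] / [4] / [7] / [8];  Q = [1, 3, 6, 7] / [2, 4] / [5] / [8] / [9];  common shape = (4, 2, 1, 1, 1)

Row-insert the values π_1, π_2, … into P one at a time, bumping the leftmost entry strictly greater than the inserted value down to the next row. The recording tableau Q records, in position (i, j), the step at which that cell was added to P.
  Insert 4 (step 1): P = [4];  Q = [1]
  Insert 1 (step 2): P = [1] / [4];  Q = [1] / [2]
  Insert 8 (step 3): P = [1, 8] / [4];  Q = [1, 3] / [2]
  Insert 7 (step 4): P = [1, 7] / [4, 8];  Q = [1, 3] / [2, 4]
  Insert 3 (step 5): P = [1, 3] / [4, 7] / [8];  Q = [1, 3] / [2, 4] / [5]
  Insert 6 (step 6): P = [1, 3, 6] / [4, 7] / [8];  Q = [1, 3, 6] / [2, 4] / [5]
  Insert 9 (step 7): P = [1, 3, 6, 9] / [4, 7] / [8];  Q = [1, 3, 6, 7] / [2, 4] / [5]
  Insert 5 (step 8): P = [1, 3, 5, 9] / [4, 6] / [7] / [8];  Q = [1, 3, 6, 7] / [2, 4] / [5] / [8]
  Insert 2 (step 9): P = [1, 2, 5, 9] / [3, 6] / [4] / [7] / [8];  Q = [1, 3, 6, 7] / [2, 4] / [5] / [8] / [9]
Final shape: (4, 2, 1, 1, 1).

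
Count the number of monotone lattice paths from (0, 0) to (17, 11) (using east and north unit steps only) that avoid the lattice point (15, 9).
Number of paths = 13629156

Total paths from (0, 0) to (17, 11): C(28, 17) = 21474180. Paths through (15, 9): (paths (0, 0) → (15, 9)) × (paths (15, 9) → (17, 11)) = C(24, 15) · C(4, 2) = 1307504 · 6 = 7845024. Avoidance count = 21474180 − 7845024 = 13629156.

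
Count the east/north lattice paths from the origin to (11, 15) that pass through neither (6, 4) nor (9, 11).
Number of paths = 4667480

Inclusion–exclusion. Total paths: C(26, 11) = 7726160. Through P₁: C(10, 6)·C(16, 5) = 917280. Through P₂: C(20, 9)·C(6, 2) = 2519400. Since P₁ is strictly southwest of P₂, a monotone path through both must visit P₁ then P₂; paths through both = C(10, 6)·C(10, 3)·C(6, 2) = 378000. Avoid both = 7726160 − 917280 − 2519400 + 378000 = 4667480.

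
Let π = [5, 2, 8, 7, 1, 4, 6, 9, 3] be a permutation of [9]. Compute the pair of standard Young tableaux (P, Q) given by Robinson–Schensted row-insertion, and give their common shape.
P = [1, 3, 6, 9] / [2, 4] / [5, 7] / [8];  Q = [1, 3, 7, 8] / [2, 4] / [5, 6] / [9];  common shape = (4, 2, 2, 1)

Row-insert the values π_1, π_2, … into P one at a time, bumping the leftmost entry strictly greater than the inserted value down to the next row. The recording tableau Q records, in position (i, j), the step at which that cell was added to P.
  Insert 5 (step 1): P = [5];  Q = [1]
  Insert 2 (step 2): P = [2] / [5];  Q = [1] / [2]
  Insert 8 (step 3): P = [2, 8] / [5];  Q = [1, 3] / [2]
  Insert 7 (step 4): P = [2, 7] / [5, 8];  Q = [1, 3] / [2, 4]
  Insert 1 (step 5): P = [1, 7] / [2, 8] / [5];  Q = [1, 3] / [2, 4] / [5]
  Insert 4 (step 6): P = [1, 4] / [2, 7] / [5, 8];  Q = [1, 3] / [2, 4] / [5, 6]
  Insert 6 (step 7): P = [1, 4, 6] / [2, 7] / [5, 8];  Q = [1, 3, 7] / [2, 4] / [5, 6]
  Insert 9 (step 8): P = [1, 4, 6, 9] / [2, 7] / [5, 8];  Q = [1, 3, 7, 8] / [2, 4] / [5, 6]
  Insert 3 (step 9): P = [1, 3, 6, 9] / [2, 4] / [5, 7] / [8];  Q = [1, 3, 7, 8] / [2, 4] / [5, 6] / [9]
Final shape: (4, 2, 2, 1).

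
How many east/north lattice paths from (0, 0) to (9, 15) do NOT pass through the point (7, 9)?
Number of paths = 987184

Total paths from (0, 0) to (9, 15): C(24, 9) = 1307504. Paths through (7, 9): (paths (0, 0) → (7, 9)) × (paths (7, 9) → (9, 15)) = C(16, 7) · C(8, 2) = 11440 · 28 = 320320. Avoidance count = 1307504 − 320320 = 987184.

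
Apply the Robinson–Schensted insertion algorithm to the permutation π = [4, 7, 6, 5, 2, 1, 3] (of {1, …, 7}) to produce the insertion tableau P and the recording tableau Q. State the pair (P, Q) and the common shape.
P = [1, 3] / [2, 5] / [4] / [6] / [7];  Q = [1, 2] / [3, 7] / [4] / [5] / [6];  common shape = (2, 2, 1, 1, 1)

Row-insert the values π_1, π_2, … into P one at a time, bumping the leftmost entry strictly greater than the inserted value down to the next row. The recording tableau Q records, in position (i, j), the step at which that cell was added to P.
  Insert 4 (step 1): P = [4];  Q = [1]
  Insert 7 (step 2): P = [4, 7];  Q = [1, 2]
  Insert 6 (step 3): P = [4, 6] / [7];  Q = [1, 2] / [3]
  Insert 5 (step 4): P = [4, 5] / [6] / [7];  Q = [1, 2] / [3] / [4]
  Insert 2 (step 5): P = [2, 5] / [4] / [6] / [7];  Q = [1, 2] / [3] / [4] / [5]
  Insert 1 (step 6): P = [1, 5] / [2] / [4] / [6] / [7];  Q = [1, 2] / [3] / [4] / [5] / [6]
  Insert 3 (step 7): P = [1, 3] / [2, 5] / [4] / [6] / [7];  Q = [1, 2] / [3, 7] / [4] / [5] / [6]
Final shape: (2, 2, 1, 1, 1).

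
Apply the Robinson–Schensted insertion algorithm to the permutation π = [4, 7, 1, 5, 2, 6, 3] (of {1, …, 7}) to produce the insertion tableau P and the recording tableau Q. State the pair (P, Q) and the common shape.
P = [1, 2, 3] / [4, 5, 6] / [7];  Q = [1, 2, 6] / [3, 4, 7] / [5];  common shape = (3, 3, 1)

Row-insert the values π_1, π_2, … into P one at a time, bumping the leftmost entry strictly greater than the inserted value down to the next row. The recording tableau Q records, in position (i, j), the step at which that cell was added to P.
  Insert 4 (step 1): P = [4];  Q = [1]
  Insert 7 (step 2): P = [4, 7];  Q = [1, 2]
  Insert 1 (step 3): P = [1, 7] / [4];  Q = [1, 2] / [3]
  Insert 5 (step 4): P = [1, 5] / [4, 7];  Q = [1, 2] / [3, 4]
  Insert 2 (step 5): P = [1, 2] / [4, 5] / [7];  Q = [1, 2] / [3, 4] / [5]
  Insert 6 (step 6): P = [1, 2, 6] / [4, 5] / [7];  Q = [1, 2, 6] / [3, 4] / [5]
  Insert 3 (step 7): P = [1, 2, 3] / [4, 5, 6] / [7];  Q = [1, 2, 6] / [3, 4, 7] / [5]
Final shape: (3, 3, 1).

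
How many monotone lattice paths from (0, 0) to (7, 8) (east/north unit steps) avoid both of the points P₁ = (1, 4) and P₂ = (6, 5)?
Number of paths = 3657

Inclusion–exclusion. Total paths: C(15, 7) = 6435. Through P₁: C(5, 1)·C(10, 6) = 1050. Through P₂: C(11, 6)·C(4, 1) = 1848. Since P₁ is strictly southwest of P₂, a monotone path through both must visit P₁ then P₂; paths through both = C(5, 1)·C(6, 5)·C(4, 1) = 120. Avoid both = 6435 − 1050 − 1848 + 120 = 3657.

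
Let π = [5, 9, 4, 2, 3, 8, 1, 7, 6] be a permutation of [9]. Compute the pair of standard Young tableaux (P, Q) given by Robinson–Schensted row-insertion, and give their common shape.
P = [1, 3, 6] / [2, 7] / [4, 8] / [5, 9];  Q = [1, 2, 6] / [3, 5] / [4, 8] / [7, 9];  common shape = (3, 2, 2, 2)

Row-insert the values π_1, π_2, … into P one at a time, bumping the leftmost entry strictly greater than the inserted value down to the next row. The recording tableau Q records, in position (i, j), the step at which that cell was added to P.
  Insert 5 (step 1): P = [5];  Q = [1]
  Insert 9 (step 2): P = [5, 9];  Q = [1, 2]
  Insert 4 (step 3): P = [4, 9] / [5];  Q = [1, 2] / [3]
  Insert 2 (step 4): P = [2, 9] / [4] / [5];  Q = [1, 2] / [3] / [4]
  Insert 3 (step 5): P = [2, 3] / [4, 9] / [5];  Q = [1, 2] / [3, 5] / [4]
  Insert 8 (step 6): P = [2, 3, 8] / [4, 9] / [5];  Q = [1, 2, 6] / [3, 5] / [4]
  Insert 1 (step 7): P = [1, 3, 8] / [2, 9] / [4] / [5];  Q = [1, 2, 6] / [3, 5] / [4] / [7]
  Insert 7 (step 8): P = [1, 3, 7] / [2, 8] / [4, 9] / [5];  Q = [1, 2, 6] / [3, 5] / [4, 8] / [7]
  Insert 6 (step 9): P = [1, 3, 6] / [2, 7] / [4, 8] / [5, 9];  Q = [1, 2, 6] / [3, 5] / [4, 8] / [7, 9]
Final shape: (3, 2, 2, 2).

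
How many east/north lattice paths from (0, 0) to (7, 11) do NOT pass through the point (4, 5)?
Number of paths = 21240

Total paths from (0, 0) to (7, 11): C(18, 7) = 31824. Paths through (4, 5): (paths (0, 0) → (4, 5)) × (paths (4, 5) → (7, 11)) = C(9, 4) · C(9, 3) = 126 · 84 = 10584. Avoidance count = 31824 − 10584 = 21240.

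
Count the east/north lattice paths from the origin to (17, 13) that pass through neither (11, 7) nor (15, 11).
Number of paths = 57363594

Inclusion–exclusion. Total paths: C(30, 17) = 119759850. Through P₁: C(18, 11)·C(12, 6) = 29405376. Through P₂: C(26, 15)·C(4, 2) = 46356960. Since P₁ is strictly southwest of P₂, a monotone path through both must visit P₁ then P₂; paths through both = C(18, 11)·C(8, 4)·C(4, 2) = 13366080. Avoid both = 119759850 − 29405376 − 46356960 + 13366080 = 57363594.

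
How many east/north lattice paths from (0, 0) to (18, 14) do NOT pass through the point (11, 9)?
Number of paths = 338411280

Total paths from (0, 0) to (18, 14): C(32, 18) = 471435600. Paths through (11, 9): (paths (0, 0) → (11, 9)) × (paths (11, 9) → (18, 14)) = C(20, 11) · C(12, 7) = 167960 · 792 = 133024320. Avoidance count = 471435600 − 133024320 = 338411280.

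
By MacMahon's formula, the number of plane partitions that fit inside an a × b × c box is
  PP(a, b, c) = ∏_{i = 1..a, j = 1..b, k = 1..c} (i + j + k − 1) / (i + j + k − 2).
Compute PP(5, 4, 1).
PP(5, 4, 1) = 126

Evaluate the triple product over i = 1..5, j = 1..4, k = 1..1. The factors are (2/1) · (3/2) · (4/3) · (5/4) · (3/2) · (4/3) · (5/4) · (6/5) · … (20 factors total). The numerators and denominators telescope so the product is an integer; carrying out the multiplication exactly gives PP(5, 4, 1) = 126.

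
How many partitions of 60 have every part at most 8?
p(60, parts ≤ 8) = 81457

Use the recurrence p(n, m) = p(n, m−1) + p(n−m, m): either the largest part is < m (count p(n, m−1)) or the largest part is exactly m (remove one copy of m, count p(n−m, m)). With p(0, ·) = 1 this gives p(60, parts ≤ 8) = 81457. (By conjugating Young diagrams, this also counts partitions of 60 into at most 8 parts.)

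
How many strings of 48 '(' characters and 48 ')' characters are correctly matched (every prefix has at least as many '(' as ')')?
C_48 = 131327898242169365477991900

These balanced parentheses are counted by the Catalan number C_n = (1/(n + 1)) · C(2n, n). For n = 48: C_48 = (1/49) · C(96, 48) = 6435067013866298908421603100/49 = 131327898242169365477991900.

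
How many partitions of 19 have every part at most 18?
p(19, parts ≤ 18) = 489

Use the recurrence p(n, m) = p(n, m−1) + p(n−m, m): either the largest part is < m (count p(n, m−1)) or the largest part is exactly m (remove one copy of m, count p(n−m, m)). With p(0, ·) = 1 this gives p(19, parts ≤ 18) = 489. (By conjugating Young diagrams, this also counts partitions of 19 into at most 18 parts.)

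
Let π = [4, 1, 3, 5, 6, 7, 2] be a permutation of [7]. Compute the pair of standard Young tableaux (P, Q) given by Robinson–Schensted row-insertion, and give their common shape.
P = [1, 2, 5, 6, 7] / [3] / [4];  Q = [1, 3, 4, 5, 6] / [2] / [7];  common shape = (5, 1, 1)

Row-insert the values π_1, π_2, … into P one at a time, bumping the leftmost entry strictly greater than the inserted value down to the next row. The recording tableau Q records, in position (i, j), the step at which that cell was added to P.
  Insert 4 (step 1): P = [4];  Q = [1]
  Insert 1 (step 2): P = [1] / [4];  Q = [1] / [2]
  Insert 3 (step 3): P = [1, 3] / [4];  Q = [1, 3] / [2]
  Insert 5 (step 4): P = [1, 3, 5] / [4];  Q = [1, 3, 4] / [2]
  Insert 6 (step 5): P = [1, 3, 5, 6] / [4];  Q = [1, 3, 4, 5] / [2]
  Insert 7 (step 6): P = [1, 3, 5, 6, 7] / [4];  Q = [1, 3, 4, 5, 6] / [2]
  Insert 2 (step 7): P = [1, 2, 5, 6, 7] / [3] / [4];  Q = [1, 3, 4, 5, 6] / [2] / [7]
Final shape: (5, 1, 1).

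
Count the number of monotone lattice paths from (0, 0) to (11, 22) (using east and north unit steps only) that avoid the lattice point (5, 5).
Number of paths = 168098076

Total paths from (0, 0) to (11, 22): C(33, 11) = 193536720. Paths through (5, 5): (paths (0, 0) → (5, 5)) × (paths (5, 5) → (11, 22)) = C(10, 5) · C(23, 6) = 252 · 100947 = 25438644. Avoidance count = 193536720 − 25438644 = 168098076.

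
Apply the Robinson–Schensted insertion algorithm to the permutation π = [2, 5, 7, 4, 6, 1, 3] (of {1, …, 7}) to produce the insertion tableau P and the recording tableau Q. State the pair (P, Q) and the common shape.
P = [1, 3, 6] / [2, 4] / [5, 7];  Q = [1, 2, 3] / [4, 5] / [6, 7];  common shape = (3, 2, 2)

Row-insert the values π_1, π_2, … into P one at a time, bumping the leftmost entry strictly greater than the inserted value down to the next row. The recording tableau Q records, in position (i, j), the step at which that cell was added to P.
  Insert 2 (step 1): P = [2];  Q = [1]
  Insert 5 (step 2): P = [2, 5];  Q = [1, 2]
  Insert 7 (step 3): P = [2, 5, 7];  Q = [1, 2, 3]
  Insert 4 (step 4): P = [2, 4, 7] / [5];  Q = [1, 2, 3] / [4]
  Insert 6 (step 5): P = [2, 4, 6] / [5, 7];  Q = [1, 2, 3] / [4, 5]
  Insert 1 (step 6): P = [1, 4, 6] / [2, 7] / [5];  Q = [1, 2, 3] / [4, 5] / [6]
  Insert 3 (step 7): P = [1, 3, 6] / [2, 4] / [5, 7];  Q = [1, 2, 3] / [4, 5] / [6, 7]
Final shape: (3, 2, 2).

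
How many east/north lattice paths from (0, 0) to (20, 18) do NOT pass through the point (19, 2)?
Number of paths = 33577997040

Total paths from (0, 0) to (20, 18): C(38, 20) = 33578000610. Paths through (19, 2): (paths (0, 0) → (19, 2)) × (paths (19, 2) → (20, 18)) = C(21, 19) · C(17, 1) = 210 · 17 = 3570. Avoidance count = 33578000610 − 3570 = 33577997040.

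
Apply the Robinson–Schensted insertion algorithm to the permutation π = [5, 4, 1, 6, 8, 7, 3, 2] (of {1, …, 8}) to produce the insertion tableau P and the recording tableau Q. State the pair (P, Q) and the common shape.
P = [1, 2, 7] / [3, 6] / [4, 8] / [5];  Q = [1, 4, 5] / [2, 6] / [3, 7] / [8];  common shape = (3, 2, 2, 1)

Row-insert the values π_1, π_2, … into P one at a time, bumping the leftmost entry strictly greater than the inserted value down to the next row. The recording tableau Q records, in position (i, j), the step at which that cell was added to P.
  Insert 5 (step 1): P = [5];  Q = [1]
  Insert 4 (step 2): P = [4] / [5];  Q = [1] / [2]
  Insert 1 (step 3): P = [1] / [4] / [5];  Q = [1] / [2] / [3]
  Insert 6 (step 4): P = [1, 6] / [4] / [5];  Q = [1, 4] / [2] / [3]
  Insert 8 (step 5): P = [1, 6, 8] / [4] / [5];  Q = [1, 4, 5] / [2] / [3]
  Insert 7 (step 6): P = [1, 6, 7] / [4, 8] / [5];  Q = [1, 4, 5] / [2, 6] / [3]
  Insert 3 (step 7): P = [1, 3, 7] / [4, 6] / [5, 8];  Q = [1, 4, 5] / [2, 6] / [3, 7]
  Insert 2 (step 8): P = [1, 2, 7] / [3, 6] / [4, 8] / [5];  Q = [1, 4, 5] / [2, 6] / [3, 7] / [8]
Final shape: (3, 2, 2, 1).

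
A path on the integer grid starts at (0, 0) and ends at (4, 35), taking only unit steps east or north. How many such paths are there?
Number of paths = 82251

A monotone lattice path from (0, 0) to (4, 35) consists of 4 east steps and 35 north steps in some order, so it is determined by which 4 of the 39 steps are east. The count is C(39, 4) = 82251.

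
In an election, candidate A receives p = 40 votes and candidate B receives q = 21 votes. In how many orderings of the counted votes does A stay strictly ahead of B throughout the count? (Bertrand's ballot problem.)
Strict-lead orderings = 3792621219538305

Total orderings of the 61 votes with 40 for A: C(61, 40) = 12176310231149295. By the Bertrand ballot formula (Cycle Lemma / reflection principle), the number of orderings in which A is strictly ahead of B throughout is (p − q)/(p + q) · C(p + q, p) = (40 − 21)/(40 + 21) · 12176310231149295 = 3792621219538305.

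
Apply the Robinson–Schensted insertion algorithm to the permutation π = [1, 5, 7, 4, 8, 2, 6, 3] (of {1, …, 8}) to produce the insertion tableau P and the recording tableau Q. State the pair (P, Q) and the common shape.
P = [1, 2, 3, 8] / [4, 6] / [5, 7];  Q = [1, 2, 3, 5] / [4, 7] / [6, 8];  common shape = (4, 2, 2)

Row-insert the values π_1, π_2, … into P one at a time, bumping the leftmost entry strictly greater than the inserted value down to the next row. The recording tableau Q records, in position (i, j), the step at which that cell was added to P.
  Insert 1 (step 1): P = [1];  Q = [1]
  Insert 5 (step 2): P = [1, 5];  Q = [1, 2]
  Insert 7 (step 3): P = [1, 5, 7];  Q = [1, 2, 3]
  Insert 4 (step 4): P = [1, 4, 7] / [5];  Q = [1, 2, 3] / [4]
  Insert 8 (step 5): P = [1, 4, 7, 8] / [5];  Q = [1, 2, 3, 5] / [4]
  Insert 2 (step 6): P = [1, 2, 7, 8] / [4] / [5];  Q = [1, 2, 3, 5] / [4] / [6]
  Insert 6 (step 7): P = [1, 2, 6, 8] / [4, 7] / [5];  Q = [1, 2, 3, 5] / [4, 7] / [6]
  Insert 3 (step 8): P = [1, 2, 3, 8] / [4, 6] / [5, 7];  Q = [1, 2, 3, 5] / [4, 7] / [6, 8]
Final shape: (4, 2, 2).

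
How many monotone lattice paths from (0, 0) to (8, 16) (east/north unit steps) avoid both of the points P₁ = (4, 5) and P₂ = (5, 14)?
Number of paths = 459801

Inclusion–exclusion. Total paths: C(24, 8) = 735471. Through P₁: C(9, 4)·C(15, 4) = 171990. Through P₂: C(19, 5)·C(5, 3) = 116280. Since P₁ is strictly southwest of P₂, a monotone path through both must visit P₁ then P₂; paths through both = C(9, 4)·C(10, 1)·C(5, 3) = 12600. Avoid both = 735471 − 171990 − 116280 + 12600 = 459801.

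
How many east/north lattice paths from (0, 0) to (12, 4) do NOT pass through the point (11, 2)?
Number of paths = 1586

Total paths from (0, 0) to (12, 4): C(16, 12) = 1820. Paths through (11, 2): (paths (0, 0) → (11, 2)) × (paths (11, 2) → (12, 4)) = C(13, 11) · C(3, 1) = 78 · 3 = 234. Avoidance count = 1820 − 234 = 1586.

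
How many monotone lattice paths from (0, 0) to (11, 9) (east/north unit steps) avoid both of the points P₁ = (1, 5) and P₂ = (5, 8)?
Number of paths = 154415

Inclusion–exclusion. Total paths: C(20, 11) = 167960. Through P₁: C(6, 1)·C(14, 10) = 6006. Through P₂: C(13, 5)·C(7, 6) = 9009. Since P₁ is strictly southwest of P₂, a monotone path through both must visit P₁ then P₂; paths through both = C(6, 1)·C(7, 4)·C(7, 6) = 1470. Avoid both = 167960 − 6006 − 9009 + 1470 = 154415.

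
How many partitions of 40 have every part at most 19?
p(40, parts ≤ 19) = 34624

Use the recurrence p(n, m) = p(n, m−1) + p(n−m, m): either the largest part is < m (count p(n, m−1)) or the largest part is exactly m (remove one copy of m, count p(n−m, m)). With p(0, ·) = 1 this gives p(40, parts ≤ 19) = 34624. (By conjugating Young diagrams, this also counts partitions of 40 into at most 19 parts.)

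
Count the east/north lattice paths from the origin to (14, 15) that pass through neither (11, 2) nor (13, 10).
Number of paths = 70671744

Inclusion–exclusion. Total paths: C(29, 14) = 77558760. Through P₁: C(13, 11)·C(16, 3) = 43680. Through P₂: C(23, 13)·C(6, 1) = 6864396. Since P₁ is strictly southwest of P₂, a monotone path through both must visit P₁ then P₂; paths through both = C(13, 11)·C(10, 2)·C(6, 1) = 21060. Avoid both = 77558760 − 43680 − 6864396 + 21060 = 70671744.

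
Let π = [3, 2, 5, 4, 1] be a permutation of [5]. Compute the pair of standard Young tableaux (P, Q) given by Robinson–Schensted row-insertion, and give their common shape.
P = [1, 4] / [2, 5] / [3];  Q = [1, 3] / [2, 4] / [5];  common shape = (2, 2, 1)

Row-insert the values π_1, π_2, … into P one at a time, bumping the leftmost entry strictly greater than the inserted value down to the next row. The recording tableau Q records, in position (i, j), the step at which that cell was added to P.
  Insert 3 (step 1): P = [3];  Q = [1]
  Insert 2 (step 2): P = [2] / [3];  Q = [1] / [2]
  Insert 5 (step 3): P = [2, 5] / [3];  Q = [1, 3] / [2]
  Insert 4 (step 4): P = [2, 4] / [3, 5];  Q = [1, 3] / [2, 4]
  Insert 1 (step 5): P = [1, 4] / [2, 5] / [3];  Q = [1, 3] / [2, 4] / [5]
Final shape: (2, 2, 1).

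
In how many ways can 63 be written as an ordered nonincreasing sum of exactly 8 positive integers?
p(63, 8 parts) = 50774

Partitions of n into exactly k parts are in bijection with partitions of n − k into at most k parts (subtract 1 from each part). So p(63, exactly 8) = p(55, parts ≤ 8). Computing via the recurrence p(m, j) = p(m, j−1) + p(m−j, j) gives 50774.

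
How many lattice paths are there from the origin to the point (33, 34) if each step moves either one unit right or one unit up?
Number of paths = 14226520737620288370

A monotone lattice path from (0, 0) to (33, 34) consists of 33 east steps and 34 north steps in some order, so it is determined by which 33 of the 67 steps are east. The count is C(67, 33) = 14226520737620288370.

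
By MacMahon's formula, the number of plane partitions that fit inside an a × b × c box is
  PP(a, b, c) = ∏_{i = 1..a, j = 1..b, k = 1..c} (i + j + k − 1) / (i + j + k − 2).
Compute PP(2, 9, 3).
PP(2, 9, 3) = 15730

Evaluate the triple product over i = 1..2, j = 1..9, k = 1..3. The factors are (2/1) · (3/2) · (4/3) · (3/2) · (4/3) · (5/4) · (4/3) · (5/4) · … (54 factors total). The numerators and denominators telescope so the product is an integer; carrying out the multiplication exactly gives PP(2, 9, 3) = 15730.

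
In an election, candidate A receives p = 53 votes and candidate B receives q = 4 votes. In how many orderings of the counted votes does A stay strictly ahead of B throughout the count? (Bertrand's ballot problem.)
Strict-lead orderings = 339570

Total orderings of the 57 votes with 53 for A: C(57, 53) = 395010. By the Bertrand ballot formula (Cycle Lemma / reflection principle), the number of orderings in which A is strictly ahead of B throughout is (p − q)/(p + q) · C(p + q, p) = (53 − 4)/(53 + 4) · 395010 = 339570.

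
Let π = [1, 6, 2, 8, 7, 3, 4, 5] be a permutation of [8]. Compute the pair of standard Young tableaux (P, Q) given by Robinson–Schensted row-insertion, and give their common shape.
P = [1, 2, 3, 4, 5] / [6, 7] / [8];  Q = [1, 2, 4, 7, 8] / [3, 5] / [6];  common shape = (5, 2, 1)

Row-insert the values π_1, π_2, … into P one at a time, bumping the leftmost entry strictly greater than the inserted value down to the next row. The recording tableau Q records, in position (i, j), the step at which that cell was added to P.
  Insert 1 (step 1): P = [1];  Q = [1]
  Insert 6 (step 2): P = [1, 6];  Q = [1, 2]
  Insert 2 (step 3): P = [1, 2] / [6];  Q = [1, 2] / [3]
  Insert 8 (step 4): P = [1, 2, 8] / [6];  Q = [1, 2, 4] / [3]
  Insert 7 (step 5): P = [1, 2, 7] / [6, 8];  Q = [1, 2, 4] / [3, 5]
  Insert 3 (step 6): P = [1, 2, 3] / [6, 7] / [8];  Q = [1, 2, 4] / [3, 5] / [6]
  Insert 4 (step 7): P = [1, 2, 3, 4] / [6, 7] / [8];  Q = [1, 2, 4, 7] / [3, 5] / [6]
  Insert 5 (step 8): P = [1, 2, 3, 4, 5] / [6, 7] / [8];  Q = [1, 2, 4, 7, 8] / [3, 5] / [6]
Final shape: (5, 2, 1).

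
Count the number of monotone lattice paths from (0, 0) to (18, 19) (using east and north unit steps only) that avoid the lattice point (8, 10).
Number of paths = 13630355376

Total paths from (0, 0) to (18, 19): C(37, 18) = 17672631900. Paths through (8, 10): (paths (0, 0) → (8, 10)) × (paths (8, 10) → (18, 19)) = C(18, 8) · C(19, 10) = 43758 · 92378 = 4042276524. Avoidance count = 17672631900 − 4042276524 = 13630355376.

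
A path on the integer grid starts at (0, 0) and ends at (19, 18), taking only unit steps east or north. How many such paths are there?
Number of paths = 17672631900

A monotone lattice path from (0, 0) to (19, 18) consists of 19 east steps and 18 north steps in some order, so it is determined by which 19 of the 37 steps are east. The count is C(37, 19) = 17672631900.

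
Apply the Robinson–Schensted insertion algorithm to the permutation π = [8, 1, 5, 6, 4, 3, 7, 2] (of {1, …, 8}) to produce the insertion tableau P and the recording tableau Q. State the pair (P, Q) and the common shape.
P = [1, 2, 6, 7] / [3] / [4] / [5] / [8];  Q = [1, 3, 4, 7] / [2] / [5] / [6] / [8];  common shape = (4, 1, 1, 1, 1)

Row-insert the values π_1, π_2, … into P one at a time, bumping the leftmost entry strictly greater than the inserted value down to the next row. The recording tableau Q records, in position (i, j), the step at which that cell was added to P.
  Insert 8 (step 1): P = [8];  Q = [1]
  Insert 1 (step 2): P = [1] / [8];  Q = [1] / [2]
  Insert 5 (step 3): P = [1, 5] / [8];  Q = [1, 3] / [2]
  Insert 6 (step 4): P = [1, 5, 6] / [8];  Q = [1, 3, 4] / [2]
  Insert 4 (step 5): P = [1, 4, 6] / [5] / [8];  Q = [1, 3, 4] / [2] / [5]
  Insert 3 (step 6): P = [1, 3, 6] / [4] / [5] / [8];  Q = [1, 3, 4] / [2] / [5] / [6]
  Insert 7 (step 7): P = [1, 3, 6, 7] / [4] / [5] / [8];  Q = [1, 3, 4, 7] / [2] / [5] / [6]
  Insert 2 (step 8): P = [1, 2, 6, 7] / [3] / [4] / [5] / [8];  Q = [1, 3, 4, 7] / [2] / [5] / [6] / [8]
Final shape: (4, 1, 1, 1, 1).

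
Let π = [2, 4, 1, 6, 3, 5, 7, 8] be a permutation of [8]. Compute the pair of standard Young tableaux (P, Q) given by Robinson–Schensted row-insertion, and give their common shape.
P = [1, 3, 5, 7, 8] / [2, 4, 6];  Q = [1, 2, 4, 7, 8] / [3, 5, 6];  common shape = (5, 3)

Row-insert the values π_1, π_2, … into P one at a time, bumping the leftmost entry strictly greater than the inserted value down to the next row. The recording tableau Q records, in position (i, j), the step at which that cell was added to P.
  Insert 2 (step 1): P = [2];  Q = [1]
  Insert 4 (step 2): P = [2, 4];  Q = [1, 2]
  Insert 1 (step 3): P = [1, 4] / [2];  Q = [1, 2] / [3]
  Insert 6 (step 4): P = [1, 4, 6] / [2];  Q = [1, 2, 4] / [3]
  Insert 3 (step 5): P = [1, 3, 6] / [2, 4];  Q = [1, 2, 4] / [3, 5]
  Insert 5 (step 6): P = [1, 3, 5] / [2, 4, 6];  Q = [1, 2, 4] / [3, 5, 6]
  Insert 7 (step 7): P = [1, 3, 5, 7] / [2, 4, 6];  Q = [1, 2, 4, 7] / [3, 5, 6]
  Insert 8 (step 8): P = [1, 3, 5, 7, 8] / [2, 4, 6];  Q = [1, 2, 4, 7, 8] / [3, 5, 6]
Final shape: (5, 3).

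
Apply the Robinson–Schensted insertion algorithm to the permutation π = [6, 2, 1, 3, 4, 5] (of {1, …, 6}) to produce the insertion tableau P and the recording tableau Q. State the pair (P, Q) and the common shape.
P = [1, 3, 4, 5] / [2] / [6];  Q = [1, 4, 5, 6] / [2] / [3];  common shape = (4, 1, 1)

Row-insert the values π_1, π_2, … into P one at a time, bumping the leftmost entry strictly greater than the inserted value down to the next row. The recording tableau Q records, in position (i, j), the step at which that cell was added to P.
  Insert 6 (step 1): P = [6];  Q = [1]
  Insert 2 (step 2): P = [2] / [6];  Q = [1] / [2]
  Insert 1 (step 3): P = [1] / [2] / [6];  Q = [1] / [2] / [3]
  Insert 3 (step 4): P = [1, 3] / [2] / [6];  Q = [1, 4] / [2] / [3]
  Insert 4 (step 5): P = [1, 3, 4] / [2] / [6];  Q = [1, 4, 5] / [2] / [3]
  Insert 5 (step 6): P = [1, 3, 4, 5] / [2] / [6];  Q = [1, 4, 5, 6] / [2] / [3]
Final shape: (4, 1, 1).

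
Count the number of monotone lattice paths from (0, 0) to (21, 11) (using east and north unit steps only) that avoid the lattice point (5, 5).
Number of paths = 110222004

Total paths from (0, 0) to (21, 11): C(32, 21) = 129024480. Paths through (5, 5): (paths (0, 0) → (5, 5)) × (paths (5, 5) → (21, 11)) = C(10, 5) · C(22, 16) = 252 · 74613 = 18802476. Avoidance count = 129024480 − 18802476 = 110222004.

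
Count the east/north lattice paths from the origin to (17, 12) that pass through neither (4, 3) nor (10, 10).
Number of paths = 29997179

Inclusion–exclusion. Total paths: C(29, 17) = 51895935. Through P₁: C(7, 4)·C(22, 13) = 17409700. Through P₂: C(20, 10)·C(9, 7) = 6651216. Since P₁ is strictly southwest of P₂, a monotone path through both must visit P₁ then P₂; paths through both = C(7, 4)·C(13, 6)·C(9, 7) = 2162160. Avoid both = 51895935 − 17409700 − 6651216 + 2162160 = 29997179.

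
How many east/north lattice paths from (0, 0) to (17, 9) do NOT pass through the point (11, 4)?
Number of paths = 2493920

Total paths from (0, 0) to (17, 9): C(26, 17) = 3124550. Paths through (11, 4): (paths (0, 0) → (11, 4)) × (paths (11, 4) → (17, 9)) = C(15, 11) · C(11, 6) = 1365 · 462 = 630630. Avoidance count = 3124550 − 630630 = 2493920.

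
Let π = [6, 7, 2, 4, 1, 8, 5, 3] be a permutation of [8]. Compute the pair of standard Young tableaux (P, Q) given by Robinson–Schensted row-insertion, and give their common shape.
P = [1, 3, 5] / [2, 4, 8] / [6, 7];  Q = [1, 2, 6] / [3, 4, 7] / [5, 8];  common shape = (3, 3, 2)

Row-insert the values π_1, π_2, … into P one at a time, bumping the leftmost entry strictly greater than the inserted value down to the next row. The recording tableau Q records, in position (i, j), the step at which that cell was added to P.
  Insert 6 (step 1): P = [6];  Q = [1]
  Insert 7 (step 2): P = [6, 7];  Q = [1, 2]
  Insert 2 (step 3): P = [2, 7] / [6];  Q = [1, 2] / [3]
  Insert 4 (step 4): P = [2, 4] / [6, 7];  Q = [1, 2] / [3, 4]
  Insert 1 (step 5): P = [1, 4] / [2, 7] / [6];  Q = [1, 2] / [3, 4] / [5]
  Insert 8 (step 6): P = [1, 4, 8] / [2, 7] / [6];  Q = [1, 2, 6] / [3, 4] / [5]
  Insert 5 (step 7): P = [1, 4, 5] / [2, 7, 8] / [6];  Q = [1, 2, 6] / [3, 4, 7] / [5]
  Insert 3 (step 8): P = [1, 3, 5] / [2, 4, 8] / [6, 7];  Q = [1, 2, 6] / [3, 4, 7] / [5, 8]
Final shape: (3, 3, 2).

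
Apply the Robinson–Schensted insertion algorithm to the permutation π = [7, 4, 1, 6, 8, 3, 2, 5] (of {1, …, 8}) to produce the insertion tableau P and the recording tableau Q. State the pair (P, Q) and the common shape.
P = [1, 2, 5] / [3, 6, 8] / [4] / [7];  Q = [1, 4, 5] / [2, 6, 8] / [3] / [7];  common shape = (3, 3, 1, 1)

Row-insert the values π_1, π_2, … into P one at a time, bumping the leftmost entry strictly greater than the inserted value down to the next row. The recording tableau Q records, in position (i, j), the step at which that cell was added to P.
  Insert 7 (step 1): P = [7];  Q = [1]
  Insert 4 (step 2): P = [4] / [7];  Q = [1] / [2]
  Insert 1 (step 3): P = [1] / [4] / [7];  Q = [1] / [2] / [3]
  Insert 6 (step 4): P = [1, 6] / [4] / [7];  Q = [1, 4] / [2] / [3]
  Insert 8 (step 5): P = [1, 6, 8] / [4] / [7];  Q = [1, 4, 5] / [2] / [3]
  Insert 3 (step 6): P = [1, 3, 8] / [4, 6] / [7];  Q = [1, 4, 5] / [2, 6] / [3]
  Insert 2 (step 7): P = [1, 2, 8] / [3, 6] / [4] / [7];  Q = [1, 4, 5] / [2, 6] / [3] / [7]
  Insert 5 (step 8): P = [1, 2, 5] / [3, 6, 8] / [4] / [7];  Q = [1, 4, 5] / [2, 6, 8] / [3] / [7]
Final shape: (3, 3, 1, 1).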